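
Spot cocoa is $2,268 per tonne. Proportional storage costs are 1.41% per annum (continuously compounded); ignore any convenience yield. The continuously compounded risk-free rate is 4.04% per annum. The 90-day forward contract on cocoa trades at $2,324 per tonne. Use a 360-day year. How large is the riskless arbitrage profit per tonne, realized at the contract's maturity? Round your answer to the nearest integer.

$25 per tonne

Fair forward: F* = S·e^(carry·T), with carry = (r + u) = 0.0404 + 0.0141 = 0.0545
F* = 2268 · e^(0.0545 × 90/360) = 2268 · e^0.013625 = 2268 × 1.013718 = $2299.1124
Market $2324 > fair $2299.1124: forward overpriced → cash-and-carry (buy spot, short the forward).
At maturity, profit = |F_mkt − F*| = |2324 − 2299.1124| = $25 per tonne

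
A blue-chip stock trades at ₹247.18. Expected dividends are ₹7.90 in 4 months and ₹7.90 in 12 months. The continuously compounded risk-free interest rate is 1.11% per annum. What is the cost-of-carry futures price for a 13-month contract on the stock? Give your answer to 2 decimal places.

₹234.30

PV(dividends) I = 7.90·e^(−0.0111·4/12) + 7.90·e^(−0.0111·12/12)
I = 7.8708 + 7.8128 = 15.6836
F = (S − I)·e^(rT) = (247.18 − 15.6836) · e^(0.0111·13/12)
= 231.4964 · e^0.012025 = 231.4964 × 1.012098 = ₹234.30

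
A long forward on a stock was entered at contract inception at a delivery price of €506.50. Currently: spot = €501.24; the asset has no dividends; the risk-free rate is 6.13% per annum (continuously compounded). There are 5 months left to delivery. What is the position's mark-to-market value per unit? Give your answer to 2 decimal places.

€7.51

Current fair forward for the remaining 5 months: F = S·e^(r·T), r = 0.0613
F = 501.24 · e^(0.0613 × 5/12) = 501.24 × 1.025871 = 514.2076
Value of long forward = (F − K)·e^(−rT) = (514.2076 − 506.50) · e^(−0.0613·5/12)
= 7.7076 × 0.974782 = 7.51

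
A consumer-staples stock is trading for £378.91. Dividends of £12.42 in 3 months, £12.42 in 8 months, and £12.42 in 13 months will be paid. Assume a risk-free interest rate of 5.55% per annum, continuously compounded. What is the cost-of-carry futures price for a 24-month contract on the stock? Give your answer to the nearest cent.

PV(dividends) I = 12.42·e^(−0.0555·3/12) + 12.42·e^(−0.0555·8/12) + 12.42·e^(−0.0555·13/12)
I = 12.2489 + 11.9689 + 11.6953 = 35.9131
F = (S − I)·e^(rT) = (378.91 − 35.9131) · e^(0.0555·24/12)
= 342.9969 · e^0.111000 = 342.9969 × 1.117395 = £383.26

£383.26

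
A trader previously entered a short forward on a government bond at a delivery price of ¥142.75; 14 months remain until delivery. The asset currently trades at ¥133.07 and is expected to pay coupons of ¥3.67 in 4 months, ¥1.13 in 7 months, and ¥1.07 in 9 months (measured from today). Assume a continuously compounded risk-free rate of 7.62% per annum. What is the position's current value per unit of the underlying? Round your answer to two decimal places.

¥3.21

PV(remaining coupons) I = 3.67·e^(−0.0762·4/12) + 1.13·e^(−0.0762·7/12) + 1.07·e^(−0.0762·9/12) = 5.6694
Current forward F = (S − I)·e^(rT) = (133.07 − 5.6694)·e^(0.0762·14/12) = 127.4006 × 1.092971 = 139.2452
Value (long) = (F − K)·e^(−rT) = (139.2452 − 142.75) × 0.914937 = -3.2067
Short position value = −(long value) = ¥3.21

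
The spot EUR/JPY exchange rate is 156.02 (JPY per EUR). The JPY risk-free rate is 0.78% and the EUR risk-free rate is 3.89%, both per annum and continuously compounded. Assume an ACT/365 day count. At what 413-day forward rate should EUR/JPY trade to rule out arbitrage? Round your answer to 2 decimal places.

150.63

F = S·e^((r_JPY − r_EUR)T) = 156.02 · e^((0.0078 − 0.0389) × 413/365)
= 156.02 · e^-0.035190 = 156.02 × 0.965422
F = 150.63 JPY per EUR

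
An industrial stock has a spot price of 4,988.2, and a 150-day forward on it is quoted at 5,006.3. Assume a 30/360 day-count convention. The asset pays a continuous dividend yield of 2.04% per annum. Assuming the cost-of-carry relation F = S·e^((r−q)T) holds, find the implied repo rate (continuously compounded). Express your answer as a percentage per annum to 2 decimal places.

2.91%

From F = S·e^((r−q)T): (r − q) = ln(F/S)/T
ln(5006.3/4988.2) = ln(1.003629) = 0.003622
(r − q) = 0.003622 / (150/360) = 0.008693
r = ln(F/S)/T + q = 0.008693 + 0.0204 = 0.029093
r = 2.91%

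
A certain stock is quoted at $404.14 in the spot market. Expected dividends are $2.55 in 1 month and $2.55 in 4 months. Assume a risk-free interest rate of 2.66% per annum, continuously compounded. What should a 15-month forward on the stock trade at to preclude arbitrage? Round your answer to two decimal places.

PV(dividends) I = 2.55·e^(−0.0266·1/12) + 2.55·e^(−0.0266·4/12)
I = 2.5444 + 2.5275 = 5.0719
F = (S − I)·e^(rT) = (404.14 − 5.0719) · e^(0.0266·15/12)
= 399.0681 · e^0.033250 = 399.0681 × 1.033809 = $412.56

$412.56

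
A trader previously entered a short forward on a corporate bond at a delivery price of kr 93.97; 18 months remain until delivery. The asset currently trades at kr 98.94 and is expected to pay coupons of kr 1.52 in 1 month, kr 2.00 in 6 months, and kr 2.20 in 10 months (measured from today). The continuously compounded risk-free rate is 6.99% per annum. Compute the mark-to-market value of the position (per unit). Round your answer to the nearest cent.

PV(remaining coupons) I = 1.52·e^(−0.0699·1/12) + 2.00·e^(−0.0699·6/12) + 2.20·e^(−0.0699·10/12) = 5.5180
Current forward F = (S − I)·e^(rT) = (98.94 − 5.5180)·e^(0.0699·18/12) = 93.4220 × 1.110544 = 103.7492
Value (long) = (F − K)·e^(−rT) = (103.7492 − 93.97) × 0.900460 = 8.8058
Short position value = −(long value) = -kr 8.81

-kr 8.81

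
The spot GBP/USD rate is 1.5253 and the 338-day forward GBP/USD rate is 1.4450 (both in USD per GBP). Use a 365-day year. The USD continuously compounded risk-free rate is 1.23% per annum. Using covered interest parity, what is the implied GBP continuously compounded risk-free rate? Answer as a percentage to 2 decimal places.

7.07%

F = S·e^((r_USD − r_GBP)T) ⇒ r_GBP = r_USD − ln(F/S)/T
ln(1.4450/1.5253) = -0.054082; /(338/365) = -0.058402
r_GBP = 0.0123 + 0.058402 = 0.070702
r_GBP = 7.07%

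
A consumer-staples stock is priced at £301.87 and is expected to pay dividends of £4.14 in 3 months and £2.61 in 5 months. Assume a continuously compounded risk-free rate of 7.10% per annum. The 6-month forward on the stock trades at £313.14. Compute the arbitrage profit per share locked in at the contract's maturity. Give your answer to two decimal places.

£7.20 per share

PV(dividends) I = 4.14·e^(−0.0710·3/12) + 2.61·e^(−0.0710·5/12) = 6.6011
Fair forward F* = (S − I)·e^(rT) = (301.87 − 6.6011)·e^0.035500 = 295.2689 × 1.036138 = 305.9393
Market £313.14 > fair 305.9393: forward overpriced → cash-and-carry (borrow at r, buy the stock and collect the dividends, short the forward).
Profit at T = |F_mkt − F*| = |313.14 − 305.9393| = £7.20 per share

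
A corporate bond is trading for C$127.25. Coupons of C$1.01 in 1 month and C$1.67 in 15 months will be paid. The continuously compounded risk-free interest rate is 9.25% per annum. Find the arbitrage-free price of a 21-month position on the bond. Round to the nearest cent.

C$146.68

PV(coupons) I = 1.01·e^(−0.0925·1/12) + 1.67·e^(−0.0925·15/12)
I = 1.0022 + 1.4877 = 2.4899
F = (S − I)·e^(rT) = (127.25 − 2.4899) · e^(0.0925·21/12)
= 124.7601 · e^0.161875 = 124.7601 × 1.175713 = C$146.68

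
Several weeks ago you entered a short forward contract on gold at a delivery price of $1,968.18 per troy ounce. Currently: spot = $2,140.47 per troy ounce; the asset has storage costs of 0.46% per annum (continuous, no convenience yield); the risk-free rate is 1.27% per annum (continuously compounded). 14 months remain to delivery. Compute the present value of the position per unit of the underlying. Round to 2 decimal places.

-$212.75 per troy ounce

Current fair forward for the remaining 14 months: F = S·e^((r + u)·T), (r + u) = 0.0127 + 0.0046 = 0.0173
F = 2140.47 · e^(0.0173 × 14/12) = 2140.47 × 1.02038839 = 2184.1107
Value of long forward = (F − K)·e^(−rT) = (2184.1107 − 1968.18) · e^(−0.0127·14/12)
= 215.9307 × 0.98529256 = 212.75
Short position value = −(long value) = -$212.75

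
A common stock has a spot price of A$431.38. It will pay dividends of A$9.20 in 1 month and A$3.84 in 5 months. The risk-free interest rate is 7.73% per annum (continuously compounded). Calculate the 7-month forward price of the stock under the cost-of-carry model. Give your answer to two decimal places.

PV(dividends) I = 9.20·e^(−0.0773·1/12) + 3.84·e^(−0.0773·5/12)
I = 9.1409 + 3.7183 = 12.8592
F = (S − I)·e^(rT) = (431.38 − 12.8592) · e^(0.0773·7/12)
= 418.5208 · e^0.045092 = 418.5208 × 1.046124 = A$437.82

A$437.82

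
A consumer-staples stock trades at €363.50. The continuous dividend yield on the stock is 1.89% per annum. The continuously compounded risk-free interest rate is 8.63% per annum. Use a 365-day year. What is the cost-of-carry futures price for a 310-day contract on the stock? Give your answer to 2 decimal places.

F = S·e^((r − q)T) = 363.50 · e^((0.0863 − 0.0189) × 310/365)
= 363.50 · e^0.057244 = 363.50 × 1.058914
F = €384.92

€384.92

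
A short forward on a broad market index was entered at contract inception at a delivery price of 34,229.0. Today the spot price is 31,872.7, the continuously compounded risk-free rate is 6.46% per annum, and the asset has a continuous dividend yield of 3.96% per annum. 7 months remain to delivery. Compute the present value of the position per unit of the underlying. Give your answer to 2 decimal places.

1818.26

Current fair forward for the remaining 7 months: F = S·e^((r − q)·T), (r − q) = 0.0646 − 0.0396 = 0.0250
F = 31872.7 · e^(0.0250 × 7/12) = 31872.7 × 1.01469019 = 32340.9160
Value of long forward = (F − K)·e^(−rT) = (32340.9160 − 34229.0) · e^(−0.0646·7/12)
= -1888.0840 × 0.96301785 = -1818.26
Short position value = −(long value) = 1818.26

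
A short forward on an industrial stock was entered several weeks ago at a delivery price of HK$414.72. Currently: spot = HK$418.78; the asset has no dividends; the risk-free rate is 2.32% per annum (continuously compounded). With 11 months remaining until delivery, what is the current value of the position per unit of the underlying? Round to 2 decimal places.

-HK$12.79

Current fair forward for the remaining 11 months: F = S·e^(r·T), r = 0.0232
F = 418.78 · e^(0.0232 × 11/12) = 418.78 × 1.021494 = 427.7813
Value of long forward = (F − K)·e^(−rT) = (427.7813 − 414.72) · e^(−0.0232·11/12)
= 13.0613 × 0.978958 = 12.79
Short position value = −(long value) = -HK$12.79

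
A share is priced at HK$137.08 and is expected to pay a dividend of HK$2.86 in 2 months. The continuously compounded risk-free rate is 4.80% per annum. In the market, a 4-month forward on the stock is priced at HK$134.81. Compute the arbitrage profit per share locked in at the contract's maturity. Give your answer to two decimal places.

HK$1.60 per share

PV(dividends) I = 2.86·e^(−0.0480·2/12) = 2.8372
Fair forward F* = (S − I)·e^(rT) = (137.08 − 2.8372)·e^0.016000 = 134.2428 × 1.016129 = 136.4080
Market HK$134.81 < fair 136.4080: forward underpriced → reverse cash-and-carry (short the stock, invest proceeds at r, pay the dividends, go long the forward).
Profit at T = |F_mkt − F*| = |134.81 − 136.4080| = HK$1.60 per share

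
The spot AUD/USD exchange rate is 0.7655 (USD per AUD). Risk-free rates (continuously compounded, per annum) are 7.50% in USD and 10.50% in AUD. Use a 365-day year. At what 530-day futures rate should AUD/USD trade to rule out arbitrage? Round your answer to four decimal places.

0.7329

F = S·e^((r_USD − r_AUD)T) = 0.7655 · e^((0.0750 − 0.1050) × 530/365)
= 0.7655 · e^-0.043562 = 0.7655 × 0.957373
F = 0.7329 USD per AUD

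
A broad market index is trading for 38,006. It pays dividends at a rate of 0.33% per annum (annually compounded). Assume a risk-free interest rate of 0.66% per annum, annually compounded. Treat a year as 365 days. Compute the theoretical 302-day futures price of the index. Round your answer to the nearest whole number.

38,109

F = S · (1+r)^T / (1+q)^T
= 38006 × 1.005458 / 1.002730 = 38006 × 1.002721
F = 38,109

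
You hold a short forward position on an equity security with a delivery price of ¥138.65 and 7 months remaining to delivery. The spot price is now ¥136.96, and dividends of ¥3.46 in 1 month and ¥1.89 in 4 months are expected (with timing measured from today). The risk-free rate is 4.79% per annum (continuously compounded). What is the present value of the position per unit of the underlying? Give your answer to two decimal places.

PV(remaining dividends) I = 3.46·e^(−0.0479·1/12) + 1.89·e^(−0.0479·4/12) = 5.3063
Current forward F = (S − I)·e^(rT) = (136.96 − 5.3063)·e^(0.0479·7/12) = 131.6537 × 1.028336 = 135.3842
Value (long) = (F − K)·e^(−rT) = (135.3842 − 138.65) × 0.972445 = -3.1758
Short position value = −(long value) = ¥3.18

¥3.18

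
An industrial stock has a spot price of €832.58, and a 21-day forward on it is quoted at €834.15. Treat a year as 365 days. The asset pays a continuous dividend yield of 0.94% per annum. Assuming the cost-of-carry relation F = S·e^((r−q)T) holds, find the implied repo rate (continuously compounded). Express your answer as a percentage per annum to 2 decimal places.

4.21%

From F = S·e^((r−q)T): (r − q) = ln(F/S)/T
ln(834.15/832.58) = ln(1.001886) = 0.001884
(r − q) = 0.001884 / (21/365) = 0.032746
r = ln(F/S)/T + q = 0.032746 + 0.0094 = 0.042146
r = 4.21%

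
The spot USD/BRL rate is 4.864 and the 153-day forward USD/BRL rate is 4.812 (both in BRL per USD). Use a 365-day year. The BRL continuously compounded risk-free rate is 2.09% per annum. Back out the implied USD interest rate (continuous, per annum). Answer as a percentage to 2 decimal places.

4.65%

F = S·e^((r_BRL − r_USD)T) ⇒ r_USD = r_BRL − ln(F/S)/T
ln(4.812/4.864) = -0.010748; /(153/365) = -0.025641
r_USD = 0.0209 + 0.025641 = 0.046541
r_USD = 4.65%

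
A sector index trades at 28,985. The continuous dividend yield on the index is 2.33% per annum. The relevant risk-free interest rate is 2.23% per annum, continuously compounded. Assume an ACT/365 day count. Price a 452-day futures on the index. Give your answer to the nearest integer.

28,949

F = S·e^((r − q)T) = 28985 · e^((0.0223 − 0.0233) × 452/365)
= 28985 · e^-0.001238 = 28985 × 0.998763
F = 28,949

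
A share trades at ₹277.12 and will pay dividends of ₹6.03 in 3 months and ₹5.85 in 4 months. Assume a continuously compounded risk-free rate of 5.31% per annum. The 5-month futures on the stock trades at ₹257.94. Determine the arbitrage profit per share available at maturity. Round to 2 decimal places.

PV(dividends) I = 6.03·e^(−0.0531·3/12) + 5.85·e^(−0.0531·4/12) = 11.6978
Fair futures F* = (S − I)·e^(rT) = (277.12 − 11.6978)·e^0.022125 = 265.4222 × 1.022372 = 271.3602
Market ₹257.94 < fair 271.3602: forward underpriced → reverse cash-and-carry (short the stock, invest proceeds at r, pay the dividends, go long the forward).
Profit at T = |F_mkt − F*| = |257.94 − 271.3602| = ₹13.42 per share

₹13.42 per share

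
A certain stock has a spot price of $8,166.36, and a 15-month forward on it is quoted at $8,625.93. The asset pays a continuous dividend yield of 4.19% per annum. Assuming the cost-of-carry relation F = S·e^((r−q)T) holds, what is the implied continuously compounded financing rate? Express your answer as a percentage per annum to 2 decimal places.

8.57%

From F = S·e^((r−q)T): (r − q) = ln(F/S)/T
ln(8625.93/8166.36) = ln(1.056276) = 0.054750
(r − q) = 0.054750 / (15/12) = 0.043800
r = ln(F/S)/T + q = 0.043800 + 0.0419 = 0.085700
r = 8.57%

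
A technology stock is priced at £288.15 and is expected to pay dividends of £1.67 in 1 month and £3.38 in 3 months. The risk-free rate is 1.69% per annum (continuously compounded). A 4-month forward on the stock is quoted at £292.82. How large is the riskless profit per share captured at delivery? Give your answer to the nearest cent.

£8.10 per share

PV(dividends) I = 1.67·e^(−0.0169·1/12) + 3.38·e^(−0.0169·3/12) = 5.0334
Fair forward F* = (S − I)·e^(rT) = (288.15 − 5.0334)·e^0.005633 = 283.1166 × 1.005649 = 284.7159
Market £292.82 > fair 284.7159: forward overpriced → cash-and-carry (borrow at r, buy the stock and collect the dividends, short the forward).
Profit at T = |F_mkt − F*| = |292.82 − 284.7159| = £8.10 per share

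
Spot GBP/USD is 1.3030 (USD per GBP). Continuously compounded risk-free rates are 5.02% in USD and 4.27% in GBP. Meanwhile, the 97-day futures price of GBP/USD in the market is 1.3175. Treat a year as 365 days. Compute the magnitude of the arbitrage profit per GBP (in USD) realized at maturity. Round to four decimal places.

0.0119 per GBP (in USD)

Fair futures: F* = S·e^(carry·T), with carry = (r_USD − r_GBP) = 0.0502 − 0.0427 = 0.0075
F* = 1.3030 · e^(0.0075 × 97/365) = 1.3030 · e^0.001993 = 1.3030 × 1.001995 = 1.3056
Market 1.3175 > fair 1.3056: forward overpriced → cash-and-carry (buy spot, short the forward).
At maturity, profit = |F_mkt − F*| = |1.3175 − 1.3056| = 0.0119 per GBP (in USD)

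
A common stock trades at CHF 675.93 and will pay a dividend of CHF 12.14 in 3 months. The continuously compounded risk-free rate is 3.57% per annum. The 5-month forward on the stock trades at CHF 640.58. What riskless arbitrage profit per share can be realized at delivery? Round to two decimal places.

PV(dividends) I = 12.14·e^(−0.0357·3/12) = 12.0321
Fair forward F* = (S − I)·e^(rT) = (675.93 − 12.0321)·e^0.014875 = 663.8979 × 1.014986 = 673.8471
Market CHF 640.58 < fair 673.8471: forward underpriced → reverse cash-and-carry (short the stock, invest proceeds at r, pay the dividends, go long the forward).
Profit at T = |F_mkt − F*| = |640.58 − 673.8471| = CHF 33.27 per share

CHF 33.27 per share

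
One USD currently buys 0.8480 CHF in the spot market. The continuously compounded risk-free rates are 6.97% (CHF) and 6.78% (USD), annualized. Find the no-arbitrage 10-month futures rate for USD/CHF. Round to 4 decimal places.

F = S·e^((r_CHF − r_USD)T) = 0.8480 · e^((0.0697 − 0.0678) × 10/12)
= 0.8480 · e^0.001583 = 0.8480 × 1.001584
F = 0.8493 CHF per USD

0.8493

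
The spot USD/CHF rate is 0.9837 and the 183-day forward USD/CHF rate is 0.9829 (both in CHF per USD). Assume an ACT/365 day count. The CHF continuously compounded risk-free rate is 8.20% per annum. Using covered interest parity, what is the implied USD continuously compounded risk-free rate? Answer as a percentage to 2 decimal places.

F = S·e^((r_CHF − r_USD)T) ⇒ r_USD = r_CHF − ln(F/S)/T
ln(0.9829/0.9837) = -0.000814; /(183/365) = -0.001624
r_USD = 0.0820 + 0.001624 = 0.083624
r_USD = 8.36%

8.36%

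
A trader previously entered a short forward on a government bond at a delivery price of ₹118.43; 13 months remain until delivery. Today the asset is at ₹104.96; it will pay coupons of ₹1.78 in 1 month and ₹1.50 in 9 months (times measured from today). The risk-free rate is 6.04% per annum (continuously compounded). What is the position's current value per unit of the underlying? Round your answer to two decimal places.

PV(remaining coupons) I = 1.78·e^(−0.0604·1/12) + 1.50·e^(−0.0604·9/12) = 3.2046
Current forward F = (S − I)·e^(rT) = (104.96 − 3.2046)·e^(0.0604·13/12) = 101.7554 × 1.067622 = 108.6363
Value (long) = (F − K)·e^(−rT) = (108.6363 − 118.43) × 0.936661 = -9.1734
Short position value = −(long value) = ₹9.17

₹9.17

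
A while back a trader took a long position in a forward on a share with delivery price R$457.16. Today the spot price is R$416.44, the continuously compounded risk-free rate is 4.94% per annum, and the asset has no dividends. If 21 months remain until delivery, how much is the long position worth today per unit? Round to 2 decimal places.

-R$2.86

Current fair forward for the remaining 21 months: F = S·e^(r·T), r = 0.0494
F = 416.44 · e^(0.0494 × 21/12) = 416.44 × 1.090297 = 454.0433
Value of long forward = (F − K)·e^(−rT) = (454.0433 − 457.16) · e^(−0.0494·21/12)
= -3.1167 × 0.917181 = -2.86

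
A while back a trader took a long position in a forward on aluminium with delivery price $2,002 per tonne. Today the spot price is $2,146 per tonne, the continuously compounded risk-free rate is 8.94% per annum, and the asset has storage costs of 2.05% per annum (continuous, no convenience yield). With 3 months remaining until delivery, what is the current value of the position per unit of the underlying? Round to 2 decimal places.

$199.27 per tonne

Current fair forward for the remaining 3 months: F = S·e^((r + u)·T), (r + u) = 0.0894 + 0.0205 = 0.1099
F = 2146 · e^(0.1099 × 3/12) = 2146 × 1.02785592 = 2205.7788
Value of long forward = (F − K)·e^(−rT) = (2205.7788 − 2002) · e^(−0.0894·3/12)
= 203.7788 × 0.97789791 = 199.27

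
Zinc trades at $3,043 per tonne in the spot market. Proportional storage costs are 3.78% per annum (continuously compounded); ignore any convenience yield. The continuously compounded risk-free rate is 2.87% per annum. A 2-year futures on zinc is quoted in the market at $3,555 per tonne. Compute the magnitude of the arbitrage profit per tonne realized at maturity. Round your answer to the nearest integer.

Fair futures: F* = S·e^(carry·T), with carry = (r + u) = 0.0287 + 0.0378 = 0.0665
F* = 3043 · e^(0.0665 × 2) = 3043 · e^0.133000 = 3043 × 1.142250 = $3475.8668
Market $3555 > fair $3475.8668: forward overpriced → cash-and-carry (buy spot, short the forward).
At maturity, profit = |F_mkt − F*| = |3555 − 3475.8668| = $79 per tonne

$79 per tonne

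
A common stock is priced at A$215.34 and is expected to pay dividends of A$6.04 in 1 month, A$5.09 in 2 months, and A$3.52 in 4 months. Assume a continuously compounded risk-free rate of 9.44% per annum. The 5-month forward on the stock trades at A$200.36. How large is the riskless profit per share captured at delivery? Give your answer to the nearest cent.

PV(dividends) I = 6.04·e^(−0.0944·1/12) + 5.09·e^(−0.0944·2/12) + 3.52·e^(−0.0944·4/12) = 14.4142
Fair forward F* = (S − I)·e^(rT) = (215.34 − 14.4142)·e^0.039333 = 200.9258 × 1.040117 = 208.9863
Market A$200.36 < fair 208.9863: forward underpriced → reverse cash-and-carry (short the stock, invest proceeds at r, pay the dividends, go long the forward).
Profit at T = |F_mkt − F*| = |200.36 − 208.9863| = A$8.63 per share

A$8.63 per share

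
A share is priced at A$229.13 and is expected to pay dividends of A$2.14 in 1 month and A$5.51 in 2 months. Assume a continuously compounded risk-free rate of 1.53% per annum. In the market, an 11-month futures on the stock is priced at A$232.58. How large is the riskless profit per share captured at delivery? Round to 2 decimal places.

PV(dividends) I = 2.14·e^(−0.0153·1/12) + 5.51·e^(−0.0153·2/12) = 7.6332
Fair futures F* = (S − I)·e^(rT) = (229.13 − 7.6332)·e^0.014025 = 221.4968 × 1.014124 = 224.6252
Market A$232.58 > fair 224.6252: forward overpriced → cash-and-carry (borrow at r, buy the stock and collect the dividends, short the forward).
Profit at T = |F_mkt − F*| = |232.58 − 224.6252| = A$7.95 per share

A$7.95 per share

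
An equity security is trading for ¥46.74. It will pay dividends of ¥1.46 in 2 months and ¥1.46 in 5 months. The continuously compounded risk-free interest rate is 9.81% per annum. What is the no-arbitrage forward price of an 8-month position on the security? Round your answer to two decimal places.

¥46.87

PV(dividends) I = 1.46·e^(−0.0981·2/12) + 1.46·e^(−0.0981·5/12)
I = 1.4363 + 1.4015 = 2.8378
F = (S − I)·e^(rT) = (46.74 − 2.8378) · e^(0.0981·8/12)
= 43.9022 · e^0.065400 = 43.9022 × 1.067586 = ¥46.87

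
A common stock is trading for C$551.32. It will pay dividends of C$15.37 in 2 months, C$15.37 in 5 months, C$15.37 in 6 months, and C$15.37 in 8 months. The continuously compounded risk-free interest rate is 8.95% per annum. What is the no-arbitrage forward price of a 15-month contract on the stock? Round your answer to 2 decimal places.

C$550.46

PV(dividends) I = 15.37·e^(−0.0895·2/12) + 15.37·e^(−0.0895·5/12) + 15.37·e^(−0.0895·6/12) + 15.37·e^(−0.0895·8/12)
I = 15.1424 + 14.8074 + 14.6974 + 14.4797 = 59.1269
F = (S − I)·e^(rT) = (551.32 − 59.1269) · e^(0.0895·15/12)
= 492.1931 · e^0.111875 = 492.1931 × 1.118373 = C$550.46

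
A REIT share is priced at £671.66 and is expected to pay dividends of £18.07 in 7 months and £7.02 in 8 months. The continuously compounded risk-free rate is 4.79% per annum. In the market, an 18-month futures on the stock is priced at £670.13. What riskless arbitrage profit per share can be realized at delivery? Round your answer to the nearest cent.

PV(dividends) I = 18.07·e^(−0.0479·7/12) + 7.02·e^(−0.0479·8/12) = 24.3715
Fair futures F* = (S − I)·e^(rT) = (671.66 − 24.3715)·e^0.071850 = 647.2885 × 1.074494 = 695.5076
Market £670.13 < fair 695.5076: forward underpriced → reverse cash-and-carry (short the stock, invest proceeds at r, pay the dividends, go long the forward).
Profit at T = |F_mkt − F*| = |670.13 − 695.5076| = £25.38 per share

£25.38 per share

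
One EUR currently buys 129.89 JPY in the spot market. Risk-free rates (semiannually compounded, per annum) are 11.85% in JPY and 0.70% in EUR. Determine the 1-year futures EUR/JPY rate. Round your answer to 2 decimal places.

By covered interest parity, F = S · (1+r_JPY/2)^(2T) / (1+r_EUR/2)^(2T)
= 129.89 × 1.122011 / 1.007012 = 129.89 × 1.114198
F = 144.72 JPY per EUR

144.72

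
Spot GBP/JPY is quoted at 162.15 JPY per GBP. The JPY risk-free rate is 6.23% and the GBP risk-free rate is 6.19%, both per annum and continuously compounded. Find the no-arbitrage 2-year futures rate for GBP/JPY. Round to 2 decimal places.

162.28

F = S·e^((r_JPY − r_GBP)T) = 162.15 · e^((0.0623 − 0.0619) × 2)
= 162.15 · e^0.000800 = 162.15 × 1.000800
F = 162.28 JPY per GBP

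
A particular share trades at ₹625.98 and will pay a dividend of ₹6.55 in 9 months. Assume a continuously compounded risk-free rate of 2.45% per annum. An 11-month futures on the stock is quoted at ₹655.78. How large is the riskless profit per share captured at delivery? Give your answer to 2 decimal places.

₹22.16 per share

PV(dividends) I = 6.55·e^(−0.0245·9/12) = 6.4307
Fair futures F* = (S − I)·e^(rT) = (625.98 − 6.4307)·e^0.022458 = 619.5493 × 1.022712 = 633.6205
Market ₹655.78 > fair 633.6205: forward overpriced → cash-and-carry (borrow at r, buy the stock and collect the dividends, short the forward).
Profit at T = |F_mkt − F*| = |655.78 − 633.6205| = ₹22.16 per share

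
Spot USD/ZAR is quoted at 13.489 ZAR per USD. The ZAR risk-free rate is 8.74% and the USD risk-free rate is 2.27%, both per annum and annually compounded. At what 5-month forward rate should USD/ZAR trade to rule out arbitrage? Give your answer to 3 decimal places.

13.838

By covered interest parity, F = S · (1+r_ZAR)^T / (1+r_USD)^T
= 13.489 × 1.035529 / 1.009396 = 13.489 × 1.025890
F = 13.838 ZAR per USD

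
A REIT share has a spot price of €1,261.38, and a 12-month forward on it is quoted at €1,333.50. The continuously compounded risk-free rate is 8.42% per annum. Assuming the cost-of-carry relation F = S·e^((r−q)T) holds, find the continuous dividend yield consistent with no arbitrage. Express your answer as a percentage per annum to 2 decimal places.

From F = S·e^((r−q)T): (r − q) = ln(F/S)/T
ln(1333.50/1261.38) = ln(1.057175) = 0.055600
(r − q) = 0.055600 / (12/12) = 0.055600
q = r − ln(F/S)/T = 0.0842 − 0.055600 = 0.028600
q = 2.86%

2.86%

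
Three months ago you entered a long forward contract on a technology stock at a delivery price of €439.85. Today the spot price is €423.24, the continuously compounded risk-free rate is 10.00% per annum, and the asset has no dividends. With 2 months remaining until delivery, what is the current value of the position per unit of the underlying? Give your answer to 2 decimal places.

Current fair forward for the remaining 2 months: F = S·e^(r·T), r = 0.1000
F = 423.24 · e^(0.1000 × 2/12) = 423.24 × 1.016806 = 430.3530
Value of long forward = (F − K)·e^(−rT) = (430.3530 − 439.85) · e^(−0.1000·2/12)
= -9.4970 × 0.983471 = -9.34

-€9.34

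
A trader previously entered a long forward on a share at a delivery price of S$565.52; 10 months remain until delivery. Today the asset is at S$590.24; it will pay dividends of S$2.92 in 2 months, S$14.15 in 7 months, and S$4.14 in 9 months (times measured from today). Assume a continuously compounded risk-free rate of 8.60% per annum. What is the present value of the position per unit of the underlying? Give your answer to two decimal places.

S$43.61

PV(remaining dividends) I = 2.92·e^(−0.0860·2/12) + 14.15·e^(−0.0860·7/12) + 4.14·e^(−0.0860·9/12) = 20.2175
Current forward F = (S − I)·e^(rT) = (590.24 − 20.2175)·e^(0.0860·10/12) = 570.0225 × 1.074297 = 612.3735
Value (long) = (F − K)·e^(−rT) = (612.3735 − 565.52) × 0.930841 = 43.6132
Value = S$43.61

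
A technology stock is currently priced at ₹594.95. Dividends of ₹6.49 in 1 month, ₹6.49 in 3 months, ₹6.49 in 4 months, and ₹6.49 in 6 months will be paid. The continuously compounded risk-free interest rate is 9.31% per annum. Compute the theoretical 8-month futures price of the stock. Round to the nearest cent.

₹606.16

PV(dividends) I = 6.49·e^(−0.0931·1/12) + 6.49·e^(−0.0931·3/12) + 6.49·e^(−0.0931·4/12) + 6.49·e^(−0.0931·6/12)
I = 6.4398 + 6.3407 + 6.2917 + 6.1948 = 25.2670
F = (S − I)·e^(rT) = (594.95 − 25.2670) · e^(0.0931·8/12)
= 569.6830 · e^0.062067 = 569.6830 × 1.064034 = ₹606.16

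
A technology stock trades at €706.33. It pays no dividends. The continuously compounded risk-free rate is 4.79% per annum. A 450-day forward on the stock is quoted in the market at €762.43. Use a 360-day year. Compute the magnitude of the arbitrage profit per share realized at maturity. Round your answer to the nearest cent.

€12.52 per share

Fair forward: F* = S·e^(carry·T), with carry = r = 0.0479
F* = 706.33 · e^(0.0479 × 450/360) = 706.33 · e^0.059875 = 706.33 × 1.061704 = €749.9134
Market €762.43 > fair €749.9134: forward overpriced → cash-and-carry (buy spot, short the forward).
At maturity, profit = |F_mkt − F*| = |762.43 − 749.9134| = €12.52 per share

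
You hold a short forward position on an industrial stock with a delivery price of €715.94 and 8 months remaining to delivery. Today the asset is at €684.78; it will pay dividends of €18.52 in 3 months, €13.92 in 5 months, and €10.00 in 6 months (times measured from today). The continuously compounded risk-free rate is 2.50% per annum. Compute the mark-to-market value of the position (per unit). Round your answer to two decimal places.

€61.38

PV(remaining dividends) I = 18.52·e^(−0.0250·3/12) + 13.92·e^(−0.0250·5/12) + 10.00·e^(−0.0250·6/12) = 42.0561
Current forward F = (S − I)·e^(rT) = (684.78 − 42.0561)·e^(0.0250·8/12) = 642.7239 × 1.016806 = 653.5255
Value (long) = (F − K)·e^(−rT) = (653.5255 − 715.94) × 0.983471 = -61.3829
Short position value = −(long value) = €61.38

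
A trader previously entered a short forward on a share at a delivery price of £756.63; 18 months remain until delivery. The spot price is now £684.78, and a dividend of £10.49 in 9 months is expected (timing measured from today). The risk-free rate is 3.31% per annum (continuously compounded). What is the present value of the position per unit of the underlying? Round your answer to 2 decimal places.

£45.43

PV(remaining dividends) I = 10.49·e^(−0.0331·9/12) = 10.2328
Current forward F = (S − I)·e^(rT) = (684.78 − 10.2328)·e^(0.0331·18/12) = 674.5472 × 1.050903 = 708.8837
Value (long) = (F − K)·e^(−rT) = (708.8837 − 756.63) × 0.951562 = -45.4336
Short position value = −(long value) = £45.43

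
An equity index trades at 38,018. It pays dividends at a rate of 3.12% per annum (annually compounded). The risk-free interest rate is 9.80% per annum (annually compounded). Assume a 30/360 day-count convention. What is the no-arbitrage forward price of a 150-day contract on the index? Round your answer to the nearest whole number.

39,025

F = S · (1+r)^T / (1+q)^T
= 38018 × 1.039723 / 1.012884 = 38018 × 1.026498
F = 39,025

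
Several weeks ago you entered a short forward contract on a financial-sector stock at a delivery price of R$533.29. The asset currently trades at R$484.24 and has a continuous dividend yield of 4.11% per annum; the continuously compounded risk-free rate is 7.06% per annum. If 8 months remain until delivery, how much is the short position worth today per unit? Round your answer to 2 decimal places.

R$37.62

Current fair forward for the remaining 8 months: F = S·e^((r − q)·T), (r − q) = 0.0706 − 0.0411 = 0.0295
F = 484.24 · e^(0.0295 × 8/12) = 484.24 × 1.019861 = 493.8575
Value of long forward = (F − K)·e^(−rT) = (493.8575 − 533.29) · e^(−0.0706·8/12)
= -39.4325 × 0.954024 = -37.62
Short position value = −(long value) = R$37.62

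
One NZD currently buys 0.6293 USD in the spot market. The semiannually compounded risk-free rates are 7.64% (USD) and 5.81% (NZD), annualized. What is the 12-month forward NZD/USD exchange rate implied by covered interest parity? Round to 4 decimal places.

0.6405

By covered interest parity, F = S · (1+r_USD/2)^(2T) / (1+r_NZD/2)^(2T)
= 0.6293 × 1.077859 / 1.058944 = 0.6293 × 1.017862
F = 0.6405 USD per NZD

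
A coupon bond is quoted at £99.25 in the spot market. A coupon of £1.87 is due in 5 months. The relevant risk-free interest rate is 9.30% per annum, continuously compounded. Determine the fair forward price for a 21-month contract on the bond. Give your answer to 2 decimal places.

PV(coupons) I = 1.87·e^(−0.0930·5/12)
I = 1.7989
F = (S − I)·e^(rT) = (99.25 − 1.7989) · e^(0.0930·21/12)
= 97.4511 · e^0.162750 = 97.4511 × 1.176742 = £114.67

£114.67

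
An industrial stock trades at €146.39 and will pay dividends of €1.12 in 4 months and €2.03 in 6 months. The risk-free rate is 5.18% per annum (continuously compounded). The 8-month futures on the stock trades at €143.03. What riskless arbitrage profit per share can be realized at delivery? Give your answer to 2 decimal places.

€5.32 per share

PV(dividends) I = 1.12·e^(−0.0518·4/12) + 2.03·e^(−0.0518·6/12) = 3.0789
Fair futures F* = (S − I)·e^(rT) = (146.39 − 3.0789)·e^0.034533 = 143.3111 × 1.035136 = 148.3465
Market €143.03 < fair 148.3465: forward underpriced → reverse cash-and-carry (short the stock, invest proceeds at r, pay the dividends, go long the forward).
Profit at T = |F_mkt − F*| = |143.03 − 148.3465| = €5.32 per share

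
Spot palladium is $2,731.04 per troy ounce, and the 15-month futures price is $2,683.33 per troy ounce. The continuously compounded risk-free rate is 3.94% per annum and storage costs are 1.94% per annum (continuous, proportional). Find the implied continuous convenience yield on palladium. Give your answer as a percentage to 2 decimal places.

7.29%

F = S·e^((r+u−y)T) ⇒ (r+u−y) = ln(F/S)/T
ln(2683.33/2731.04) = -0.017624; /T ⇒ -0.014099
y = r + u − ln(F/S)/T = 0.0394 + 0.0194 + 0.014099 = 0.072899
y = 7.29%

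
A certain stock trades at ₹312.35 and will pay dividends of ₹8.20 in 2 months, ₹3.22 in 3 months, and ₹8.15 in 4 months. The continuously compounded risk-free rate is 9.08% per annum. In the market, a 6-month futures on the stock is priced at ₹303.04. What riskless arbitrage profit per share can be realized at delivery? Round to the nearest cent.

PV(dividends) I = 8.20·e^(−0.0908·2/12) + 3.22·e^(−0.0908·3/12) + 8.15·e^(−0.0908·4/12) = 19.1316
Fair futures F* = (S − I)·e^(rT) = (312.35 − 19.1316)·e^0.045400 = 293.2184 × 1.046446 = 306.8372
Market ₹303.04 < fair 306.8372: forward underpriced → reverse cash-and-carry (short the stock, invest proceeds at r, pay the dividends, go long the forward).
Profit at T = |F_mkt − F*| = |303.04 − 306.8372| = ₹3.80 per share

₹3.80 per share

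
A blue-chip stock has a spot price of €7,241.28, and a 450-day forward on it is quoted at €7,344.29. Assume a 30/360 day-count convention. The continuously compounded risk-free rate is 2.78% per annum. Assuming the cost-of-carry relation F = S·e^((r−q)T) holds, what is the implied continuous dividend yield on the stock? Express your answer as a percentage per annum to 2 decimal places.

1.65%

From F = S·e^((r−q)T): (r − q) = ln(F/S)/T
ln(7344.29/7241.28) = ln(1.014225) = 0.014125
(r − q) = 0.014125 / (450/360) = 0.011300
q = r − ln(F/S)/T = 0.0278 − 0.011300 = 0.016500
q = 1.65%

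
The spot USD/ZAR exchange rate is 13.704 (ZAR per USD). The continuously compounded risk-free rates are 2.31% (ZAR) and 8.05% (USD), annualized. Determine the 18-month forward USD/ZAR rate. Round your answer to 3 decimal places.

F = S·e^((r_ZAR − r_USD)T) = 13.704 · e^((0.0231 − 0.0805) × 18/12)
= 13.704 · e^-0.086100 = 13.704 × 0.917502
F = 12.573 ZAR per USD

12.573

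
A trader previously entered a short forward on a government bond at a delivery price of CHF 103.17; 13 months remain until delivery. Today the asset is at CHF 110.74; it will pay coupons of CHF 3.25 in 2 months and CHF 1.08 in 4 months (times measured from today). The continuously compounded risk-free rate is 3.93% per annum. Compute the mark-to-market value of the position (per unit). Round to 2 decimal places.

-CHF 7.58

PV(remaining coupons) I = 3.25·e^(−0.0393·2/12) + 1.08·e^(−0.0393·4/12) = 4.2947
Current forward F = (S − I)·e^(rT) = (110.74 − 4.2947)·e^(0.0393·13/12) = 106.4453 × 1.043494 = 111.0750
Value (long) = (F − K)·e^(−rT) = (111.0750 − 103.17) × 0.958319 = 7.5755
Short position value = −(long value) = -CHF 7.58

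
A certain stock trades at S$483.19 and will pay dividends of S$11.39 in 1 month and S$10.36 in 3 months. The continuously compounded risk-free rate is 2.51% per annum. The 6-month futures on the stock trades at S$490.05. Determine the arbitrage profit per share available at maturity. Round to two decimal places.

S$22.69 per share

PV(dividends) I = 11.39·e^(−0.0251·1/12) + 10.36·e^(−0.0251·3/12) = 21.6614
Fair futures F* = (S − I)·e^(rT) = (483.19 − 21.6614)·e^0.012550 = 461.5286 × 1.012629 = 467.3572
Market S$490.05 > fair 467.3572: forward overpriced → cash-and-carry (borrow at r, buy the stock and collect the dividends, short the forward).
Profit at T = |F_mkt − F*| = |490.05 − 467.3572| = S$22.69 per share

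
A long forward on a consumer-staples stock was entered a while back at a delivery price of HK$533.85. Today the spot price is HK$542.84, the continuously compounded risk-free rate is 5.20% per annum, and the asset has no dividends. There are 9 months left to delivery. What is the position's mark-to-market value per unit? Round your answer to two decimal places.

HK$29.41

Current fair forward for the remaining 9 months: F = S·e^(r·T), r = 0.0520
F = 542.84 · e^(0.0520 × 9/12) = 542.84 × 1.039770 = 564.4287
Value of long forward = (F − K)·e^(−rT) = (564.4287 − 533.85) · e^(−0.0520·9/12)
= 30.5787 × 0.961751 = 29.41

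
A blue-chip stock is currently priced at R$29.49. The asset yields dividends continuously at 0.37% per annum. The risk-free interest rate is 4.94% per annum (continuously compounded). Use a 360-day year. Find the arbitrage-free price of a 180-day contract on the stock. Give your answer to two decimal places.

F = S·e^((r − q)T) = 29.49 · e^((0.0494 − 0.0037) × 180/360)
= 29.49 · e^0.022850 = 29.49 × 1.023113
F = R$30.17

R$30.17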